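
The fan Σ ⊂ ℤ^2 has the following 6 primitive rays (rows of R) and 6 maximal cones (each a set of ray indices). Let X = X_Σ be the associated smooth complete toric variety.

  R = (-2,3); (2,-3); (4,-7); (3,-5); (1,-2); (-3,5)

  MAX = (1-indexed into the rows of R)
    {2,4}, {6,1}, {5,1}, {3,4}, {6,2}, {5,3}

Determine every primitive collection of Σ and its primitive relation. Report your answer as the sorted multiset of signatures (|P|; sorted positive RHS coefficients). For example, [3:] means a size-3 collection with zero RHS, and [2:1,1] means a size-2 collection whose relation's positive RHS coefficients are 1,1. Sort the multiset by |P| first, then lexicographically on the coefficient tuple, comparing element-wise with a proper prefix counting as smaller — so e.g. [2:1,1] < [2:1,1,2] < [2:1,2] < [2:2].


|primitive collections| = 9. Relations:

  • {1,2}:  v_{1} + v_{2} = 0  →  sig = [2:]
  • {4,6}:  v_{4} + v_{6} = 0  →  sig = [2:]
  • {1,4}:  v_{1} + v_{4} = v_{5}  →  sig = [2:1]
  • {2,5}:  v_{2} + v_{5} = v_{4}  →  sig = [2:1]
  • {3,6}:  v_{3} + v_{6} = v_{5}  →  sig = [2:1]
  • {4,5}:  v_{4} + v_{5} = v_{3}  →  sig = [2:1]
  • {5,6}:  v_{5} + v_{6} = v_{1}  →  sig = [2:1]
  • {1,3}:  v_{1} + v_{3} = 2·v_{5}  →  sig = [2:2]
  • {2,3}:  v_{2} + v_{3} = 2·v_{4}  →  sig = [2:2]

Hence PRS(X_Σ) =
    |P|=2: 9 collections, coeffs (), (), (1), (1), (1), (1), (1), (2), (2)


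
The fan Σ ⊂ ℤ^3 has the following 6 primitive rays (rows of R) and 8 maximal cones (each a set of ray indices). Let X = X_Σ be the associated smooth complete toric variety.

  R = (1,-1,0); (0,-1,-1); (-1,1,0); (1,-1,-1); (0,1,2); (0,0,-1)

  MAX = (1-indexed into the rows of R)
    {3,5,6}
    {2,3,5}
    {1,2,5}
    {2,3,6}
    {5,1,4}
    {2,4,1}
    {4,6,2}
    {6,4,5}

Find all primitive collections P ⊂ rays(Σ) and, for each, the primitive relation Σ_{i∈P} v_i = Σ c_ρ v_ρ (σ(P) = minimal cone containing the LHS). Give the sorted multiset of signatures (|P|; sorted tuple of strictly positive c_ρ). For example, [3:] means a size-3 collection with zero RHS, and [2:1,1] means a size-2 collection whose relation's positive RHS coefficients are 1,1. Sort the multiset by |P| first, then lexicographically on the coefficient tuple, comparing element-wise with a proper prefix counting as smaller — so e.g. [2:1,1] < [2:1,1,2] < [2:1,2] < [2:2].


Δ(Σ) — 6 vertices, 5 min non-faces:

  P = {1,3}:  v_{1} + v_{3} = 0 — sig = [2:]
  P = {1,6}:  v_{1} + v_{6} = v_{4} — sig = [2:1]
  P = {3,4}:  v_{3} + v_{4} = v_{6} — sig = [2:1]
  P = {2,5,6}:  v_{2} + v_{5} + v_{6} = 0 — sig = [3:]
  P = {2,4,5}:  v_{2} + v_{4} + v_{5} = v_{1} — sig = [3:1]

Hence PRS(X_Σ) =
    |P|=2: 3 collections, coeffs (), (1), (1)
    |P|=3: 2 collections, coeffs (), (1)


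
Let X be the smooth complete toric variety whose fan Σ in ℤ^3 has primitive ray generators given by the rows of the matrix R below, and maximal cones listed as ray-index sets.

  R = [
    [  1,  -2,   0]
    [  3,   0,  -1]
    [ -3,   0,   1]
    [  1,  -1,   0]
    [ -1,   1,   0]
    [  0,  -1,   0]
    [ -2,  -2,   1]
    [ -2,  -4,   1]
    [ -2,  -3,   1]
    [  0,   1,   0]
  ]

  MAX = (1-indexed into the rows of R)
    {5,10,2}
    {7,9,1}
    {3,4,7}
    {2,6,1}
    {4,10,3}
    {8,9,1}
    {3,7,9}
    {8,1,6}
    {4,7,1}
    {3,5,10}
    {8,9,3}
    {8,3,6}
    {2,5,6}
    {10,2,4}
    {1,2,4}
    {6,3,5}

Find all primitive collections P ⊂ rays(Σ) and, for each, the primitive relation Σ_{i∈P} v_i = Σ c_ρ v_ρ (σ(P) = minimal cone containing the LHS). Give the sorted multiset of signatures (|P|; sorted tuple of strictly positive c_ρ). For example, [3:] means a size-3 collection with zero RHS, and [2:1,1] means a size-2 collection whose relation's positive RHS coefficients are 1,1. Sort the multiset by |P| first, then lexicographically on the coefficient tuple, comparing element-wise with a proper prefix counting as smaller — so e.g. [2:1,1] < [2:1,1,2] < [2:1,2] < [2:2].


Minimal non-faces — 21 found among 10 rays, 16 max cones:

  P = {2,3}:  v_{2} + v_{3} = 0  ⇒ sig = [2:]
  P = {4,5}:  v_{4} + v_{5} = 0  ⇒ sig = [2:]
  P = {6,10}:  v_{6} + v_{10} = 0  ⇒ sig = [2:]
  P = {1,3}:  v_{1} + v_{3} = v_{7}  ⇒ sig = [2:1]
  P = {1,5}:  v_{1} + v_{5} = v_{6}  ⇒ sig = [2:1]
  P = {1,10}:  v_{1} + v_{10} = v_{4}  ⇒ sig = [2:1]
  P = {2,7}:  v_{2} + v_{7} = v_{1}  ⇒ sig = [2:1]
  P = {4,6}:  v_{4} + v_{6} = v_{1}  ⇒ sig = [2:1]
  P = {6,7}:  v_{6} + v_{7} = v_{9}  ⇒ sig = [2:1]
  P = {6,9}:  v_{6} + v_{9} = v_{8}  ⇒ sig = [2:1]
  P = {8,10}:  v_{8} + v_{10} = v_{9}  ⇒ sig = [2:1]
  P = {9,10}:  v_{9} + v_{10} = v_{7}  ⇒ sig = [2:1]
  P = {2,9}:  v_{2} + v_{9} = v_{1} + v_{6}  ⇒ sig = [2:1,1]
  P = {4,8}:  v_{4} + v_{8} = v_{1} + v_{9}  ⇒ sig = [2:1,1]
  P = {4,9}:  v_{4} + v_{9} = v_{1} + v_{7}  ⇒ sig = [2:1,1]
  P = {5,7}:  v_{5} + v_{7} = v_{3} + v_{6}  ⇒ sig = [2:1,1]
  P = {7,10}:  v_{7} + v_{10} = v_{3} + v_{4}  ⇒ sig = [2:1,1]
  P = {2,8}:  v_{2} + v_{8} = v_{1} + 2·v_{6}  ⇒ sig = [2:1,2]
  P = {5,9}:  v_{5} + v_{9} = v_{3} + 2·v_{6}  ⇒ sig = [2:1,2]
  P = {5,8}:  v_{5} + v_{8} = v_{3} + 3·v_{6}  ⇒ sig = [2:1,3]
  P = {7,8}:  v_{7} + v_{8} = 2·v_{9}  ⇒ sig = [2:2]

Sorted signature multiset PRS(X):
[[2:], [2:], [2:], [2:1], [2:1], [2:1], [2:1], [2:1], [2:1], [2:1], [2:1], [2:1], [2:1,1], [2:1,1], [2:1,1], [2:1,1], [2:1,1], [2:1,2], [2:1,2], [2:1,3], [2:2]]


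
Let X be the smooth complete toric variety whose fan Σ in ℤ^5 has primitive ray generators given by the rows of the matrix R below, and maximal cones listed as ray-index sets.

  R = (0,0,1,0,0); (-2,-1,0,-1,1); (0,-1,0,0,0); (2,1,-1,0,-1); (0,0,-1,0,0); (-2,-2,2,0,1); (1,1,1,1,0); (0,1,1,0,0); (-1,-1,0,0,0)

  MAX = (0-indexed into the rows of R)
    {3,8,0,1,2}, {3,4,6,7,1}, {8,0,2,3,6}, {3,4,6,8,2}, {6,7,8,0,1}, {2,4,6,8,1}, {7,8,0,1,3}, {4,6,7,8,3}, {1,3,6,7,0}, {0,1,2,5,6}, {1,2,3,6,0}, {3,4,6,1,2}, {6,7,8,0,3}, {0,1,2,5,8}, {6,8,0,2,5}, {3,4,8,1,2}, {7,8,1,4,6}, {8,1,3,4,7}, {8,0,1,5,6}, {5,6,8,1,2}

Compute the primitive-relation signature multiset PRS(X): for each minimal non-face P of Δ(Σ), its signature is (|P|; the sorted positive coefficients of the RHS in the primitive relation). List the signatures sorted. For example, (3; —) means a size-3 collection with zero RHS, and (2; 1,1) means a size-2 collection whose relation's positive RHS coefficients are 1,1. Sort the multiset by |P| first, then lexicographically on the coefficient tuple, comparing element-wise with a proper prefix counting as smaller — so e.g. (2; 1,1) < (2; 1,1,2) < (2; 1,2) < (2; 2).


Δ(Σ) — 9 vertices, 7 min non-faces:

  P = {0,4}:  v_{0} + v_{4} = 0  →  sig = (2; —)
  P = {2,7}:  v_{2} + v_{7} = v_{0}  →  sig = (2; 1)
  P = {3,5}:  v_{3} + v_{5} = v_{0} + v_{2}  →  sig = (2; 1,1)
  P = {4,5}:  v_{4} + v_{5} = v_{1} + v_{2} + v_{6} + v_{8}  →  sig = (2; 1,1,1,1)
  P = {5,7}:  v_{5} + v_{7} = 2·v_{0} + v_{1} + v_{6} + v_{8}  →  sig = (2; 1,1,1,2)
  P = {1,3,6,8}:  v_{1} + v_{3} + v_{6} + v_{8} = 0  →  sig = (4; —)
  P = {0,1,2,6,8}:  v_{0} + v_{1} + v_{2} + v_{6} + v_{8} = v_{5}  →  sig = (5; 1)

Signatures (|P|; sorted positive RHS coefficients), sorted:
[(2; —), (2; 1), (2; 1,1), (2; 1,1,1,1), (2; 1,1,1,2), (4; —), (5; 1)]


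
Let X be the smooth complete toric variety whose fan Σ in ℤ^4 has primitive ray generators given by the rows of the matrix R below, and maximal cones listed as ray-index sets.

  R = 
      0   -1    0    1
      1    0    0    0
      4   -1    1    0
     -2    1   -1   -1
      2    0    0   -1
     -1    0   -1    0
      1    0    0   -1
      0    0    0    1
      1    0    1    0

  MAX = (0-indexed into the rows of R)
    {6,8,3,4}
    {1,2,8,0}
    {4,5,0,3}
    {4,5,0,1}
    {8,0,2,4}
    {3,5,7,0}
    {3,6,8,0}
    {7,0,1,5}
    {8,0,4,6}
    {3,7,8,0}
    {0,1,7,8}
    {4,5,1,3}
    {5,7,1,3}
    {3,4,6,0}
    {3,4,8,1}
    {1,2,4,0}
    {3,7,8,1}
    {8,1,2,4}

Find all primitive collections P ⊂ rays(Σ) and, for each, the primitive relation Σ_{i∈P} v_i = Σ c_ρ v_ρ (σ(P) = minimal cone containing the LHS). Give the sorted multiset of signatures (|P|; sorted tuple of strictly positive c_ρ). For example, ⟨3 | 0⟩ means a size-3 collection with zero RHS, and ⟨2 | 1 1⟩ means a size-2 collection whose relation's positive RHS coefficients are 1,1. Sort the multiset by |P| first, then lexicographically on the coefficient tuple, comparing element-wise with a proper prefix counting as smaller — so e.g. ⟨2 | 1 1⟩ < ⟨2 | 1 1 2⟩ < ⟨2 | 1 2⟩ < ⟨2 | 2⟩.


12 collections generate NE(X_Σ); each relation:

  P={5,8}:  v_{5} + v_{8} = 0  ⇒ sig = ⟨2 | 0⟩
  P={1,6}:  v_{1} + v_{6} = v_{4}  ⇒ sig = ⟨2 | 1⟩
  P={2,3}:  v_{2} + v_{3} = v_{4}  ⇒ sig = ⟨2 | 1⟩
  P={6,7}:  v_{6} + v_{7} = v_{1}  ⇒ sig = ⟨2 | 1⟩
  P={2,5}:  v_{2} + v_{5} = v_{0} + v_{1} + v_{4}  ⇒ sig = ⟨2 | 1 1 1⟩
  P={5,6}:  v_{5} + v_{6} = v_{0} + v_{3} + v_{4}  ⇒ sig = ⟨2 | 1 1 1⟩
  P={2,6}:  v_{2} + v_{6} = v_{0} + 2·v_{4} + v_{8}  ⇒ sig = ⟨2 | 1 1 2⟩
  P={2,7}:  v_{2} + v_{7} = v_{0} + 3·v_{1} + v_{8}  ⇒ sig = ⟨2 | 1 1 3⟩
  P={4,7}:  v_{4} + v_{7} = 2·v_{1}  ⇒ sig = ⟨2 | 2⟩
  P={0,1,3}:  v_{0} + v_{1} + v_{3} = v_{5}  ⇒ sig = ⟨3 | 1⟩
  P={0,1,4,8}:  v_{0} + v_{1} + v_{4} + v_{8} = v_{2}  ⇒ sig = ⟨4 | 1⟩
  P={0,3,4,8}:  v_{0} + v_{3} + v_{4} + v_{8} = v_{6}  ⇒ sig = ⟨4 | 1⟩

Sorted signature multiset PRS(X):
    ⟨2 | 0⟩
    ⟨2 | 1⟩
    ⟨2 | 1⟩
    ⟨2 | 1⟩
    ⟨2 | 1 1 1⟩
    ⟨2 | 1 1 1⟩
    ⟨2 | 1 1 2⟩
    ⟨2 | 1 1 3⟩
    ⟨2 | 2⟩
    ⟨3 | 1⟩
    ⟨4 | 1⟩
    ⟨4 | 1⟩


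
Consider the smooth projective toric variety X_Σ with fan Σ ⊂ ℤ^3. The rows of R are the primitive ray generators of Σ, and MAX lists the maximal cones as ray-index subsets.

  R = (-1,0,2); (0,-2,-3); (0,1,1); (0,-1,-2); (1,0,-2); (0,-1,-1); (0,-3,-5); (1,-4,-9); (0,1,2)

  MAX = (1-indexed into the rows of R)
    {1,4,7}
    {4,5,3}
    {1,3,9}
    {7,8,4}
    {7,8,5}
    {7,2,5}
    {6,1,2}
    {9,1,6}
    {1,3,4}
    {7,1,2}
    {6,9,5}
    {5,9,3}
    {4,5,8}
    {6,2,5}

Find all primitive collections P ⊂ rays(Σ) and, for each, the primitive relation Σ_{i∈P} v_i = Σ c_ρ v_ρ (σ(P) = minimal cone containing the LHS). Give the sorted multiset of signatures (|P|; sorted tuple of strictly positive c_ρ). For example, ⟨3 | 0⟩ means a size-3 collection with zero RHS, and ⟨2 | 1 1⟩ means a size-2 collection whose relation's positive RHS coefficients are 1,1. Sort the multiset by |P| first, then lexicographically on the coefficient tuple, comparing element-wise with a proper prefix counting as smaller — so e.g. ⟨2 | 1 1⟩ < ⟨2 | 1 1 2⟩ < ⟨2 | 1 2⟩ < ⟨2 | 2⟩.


Σ has 16 primitive collections:

  P={1,5}:  v_{1} + v_{5} = 0  ⟹  sig = ⟨2 | 0⟩
  P={3,6}:  v_{3} + v_{6} = 0  ⟹  sig = ⟨2 | 0⟩
  P={4,9}:  v_{4} + v_{9} = 0  ⟹  sig = ⟨2 | 0⟩
  P={2,3}:  v_{2} + v_{3} = v_{4}  ⟹  sig = ⟨2 | 1⟩
  P={2,4}:  v_{2} + v_{4} = v_{7}  ⟹  sig = ⟨2 | 1⟩
  P={2,9}:  v_{2} + v_{9} = v_{6}  ⟹  sig = ⟨2 | 1⟩
  P={4,6}:  v_{4} + v_{6} = v_{2}  ⟹  sig = ⟨2 | 1⟩
  P={7,9}:  v_{7} + v_{9} = v_{2}  ⟹  sig = ⟨2 | 1⟩
  P={1,8}:  v_{1} + v_{8} = v_{4} + v_{7}  ⟹  sig = ⟨2 | 1 1⟩
  P={8,9}:  v_{8} + v_{9} = v_{5} + v_{7}  ⟹  sig = ⟨2 | 1 1⟩
  P={6,8}:  v_{6} + v_{8} = v_{2} + v_{5} + v_{7}  ⟹  sig = ⟨2 | 1 1 1⟩
  P={2,8}:  v_{2} + v_{8} = v_{5} + 2·v_{7}  ⟹  sig = ⟨2 | 1 2⟩
  P={3,8}:  v_{3} + v_{8} = 3·v_{4} + v_{5}  ⟹  sig = ⟨2 | 1 3⟩
  P={3,7}:  v_{3} + v_{7} = 2·v_{4}  ⟹  sig = ⟨2 | 2⟩
  P={6,7}:  v_{6} + v_{7} = 2·v_{2}  ⟹  sig = ⟨2 | 2⟩
  P={4,5,7}:  v_{4} + v_{5} + v_{7} = v_{8}  ⟹  sig = ⟨3 | 1⟩

Hence PRS(X_Σ) =
[⟨2 | 0⟩, ⟨2 | 0⟩, ⟨2 | 0⟩, ⟨2 | 1⟩, ⟨2 | 1⟩, ⟨2 | 1⟩, ⟨2 | 1⟩, ⟨2 | 1⟩, ⟨2 | 1 1⟩, ⟨2 | 1 1⟩, ⟨2 | 1 1 1⟩, ⟨2 | 1 2⟩, ⟨2 | 1 3⟩, ⟨2 | 2⟩, ⟨2 | 2⟩, ⟨3 | 1⟩]


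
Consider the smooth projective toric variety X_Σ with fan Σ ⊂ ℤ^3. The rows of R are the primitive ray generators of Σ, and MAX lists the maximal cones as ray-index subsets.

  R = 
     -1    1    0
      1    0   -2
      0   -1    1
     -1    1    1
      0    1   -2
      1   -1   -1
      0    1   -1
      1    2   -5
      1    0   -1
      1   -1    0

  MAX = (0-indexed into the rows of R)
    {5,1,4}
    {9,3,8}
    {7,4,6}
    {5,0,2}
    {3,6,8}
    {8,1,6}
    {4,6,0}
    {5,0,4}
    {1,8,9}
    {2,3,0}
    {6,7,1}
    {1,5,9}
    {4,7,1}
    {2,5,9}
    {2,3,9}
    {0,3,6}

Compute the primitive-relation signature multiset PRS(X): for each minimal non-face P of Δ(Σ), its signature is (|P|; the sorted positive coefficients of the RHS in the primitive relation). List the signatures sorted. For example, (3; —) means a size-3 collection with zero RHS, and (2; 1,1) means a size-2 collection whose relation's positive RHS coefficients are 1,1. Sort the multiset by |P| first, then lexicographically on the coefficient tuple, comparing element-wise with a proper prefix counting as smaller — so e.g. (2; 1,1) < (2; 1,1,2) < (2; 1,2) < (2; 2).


|primitive collections| = 22. Relations:

  P={0,9}:  v_{0} + v_{9} = 0  ⇒ sig = (2; —)
  P={2,6}:  v_{2} + v_{6} = 0  ⇒ sig = (2; —)
  P={3,5}:  v_{3} + v_{5} = 0  ⇒ sig = (2; —)
  P={0,1}:  v_{0} + v_{1} = v_{4}  ⇒ sig = (2; 1)
  P={0,8}:  v_{0} + v_{8} = v_{6}  ⇒ sig = (2; 1)
  P={1,2}:  v_{1} + v_{2} = v_{5}  ⇒ sig = (2; 1)
  P={1,3}:  v_{1} + v_{3} = v_{6}  ⇒ sig = (2; 1)
  P={2,8}:  v_{2} + v_{8} = v_{9}  ⇒ sig = (2; 1)
  P={4,9}:  v_{4} + v_{9} = v_{1}  ⇒ sig = (2; 1)
  P={5,6}:  v_{5} + v_{6} = v_{1}  ⇒ sig = (2; 1)
  P={6,9}:  v_{6} + v_{9} = v_{8}  ⇒ sig = (2; 1)
  P={2,4}:  v_{2} + v_{4} = v_{0} + v_{5}  ⇒ sig = (2; 1,1)
  P={2,7}:  v_{2} + v_{7} = v_{1} + v_{4}  ⇒ sig = (2; 1,1)
  P={3,4}:  v_{3} + v_{4} = v_{0} + v_{6}  ⇒ sig = (2; 1,1)
  P={4,8}:  v_{4} + v_{8} = v_{1} + v_{6}  ⇒ sig = (2; 1,1)
  P={5,8}:  v_{5} + v_{8} = v_{1} + v_{9}  ⇒ sig = (2; 1,1)
  P={0,7}:  v_{0} + v_{7} = 2·v_{4} + v_{6}  ⇒ sig = (2; 1,2)
  P={3,7}:  v_{3} + v_{7} = v_{4} + 2·v_{6}  ⇒ sig = (2; 1,2)
  P={5,7}:  v_{5} + v_{7} = 2·v_{1} + v_{4}  ⇒ sig = (2; 1,2)
  P={7,9}:  v_{7} + v_{9} = 2·v_{1} + v_{6}  ⇒ sig = (2; 1,2)
  P={7,8}:  v_{7} + v_{8} = 2·v_{1} + 2·v_{6}  ⇒ sig = (2; 2,2)
  P={1,4,6}:  v_{1} + v_{4} + v_{6} = v_{7}  ⇒ sig = (3; 1)

Hence PRS(X_Σ) =
    (2; —)
    (2; —)
    (2; —)
    (2; 1)
    (2; 1)
    (2; 1)
    (2; 1)
    (2; 1)
    (2; 1)
    (2; 1)
    (2; 1)
    (2; 1,1)
    (2; 1,1)
    (2; 1,1)
    (2; 1,1)
    (2; 1,1)
    (2; 1,2)
    (2; 1,2)
    (2; 1,2)
    (2; 1,2)
    (2; 2,2)
    (3; 1)


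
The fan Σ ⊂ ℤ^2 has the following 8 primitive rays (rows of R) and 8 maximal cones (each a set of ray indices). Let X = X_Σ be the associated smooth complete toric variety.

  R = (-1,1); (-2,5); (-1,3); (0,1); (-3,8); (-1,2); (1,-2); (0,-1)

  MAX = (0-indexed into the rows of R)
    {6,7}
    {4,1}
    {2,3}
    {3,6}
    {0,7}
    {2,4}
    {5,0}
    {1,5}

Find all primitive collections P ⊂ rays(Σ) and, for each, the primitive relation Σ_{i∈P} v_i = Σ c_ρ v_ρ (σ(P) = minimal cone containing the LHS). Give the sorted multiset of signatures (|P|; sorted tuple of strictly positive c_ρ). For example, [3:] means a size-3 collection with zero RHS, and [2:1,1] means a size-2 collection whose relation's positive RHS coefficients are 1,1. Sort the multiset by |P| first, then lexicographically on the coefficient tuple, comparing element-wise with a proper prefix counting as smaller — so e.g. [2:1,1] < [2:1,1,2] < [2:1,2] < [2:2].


Minimal non-faces — 20 found among 8 rays, 8 max cones:

  P = {3,7}:  v_{3} + v_{7} = 0  ⟹  sig = [2:]
  P = {5,6}:  v_{5} + v_{6} = 0  ⟹  sig = [2:]
  P = {0,3}:  v_{0} + v_{3} = v_{5}  ⟹  sig = [2:1]
  P = {0,6}:  v_{0} + v_{6} = v_{7}  ⟹  sig = [2:1]
  P = {1,2}:  v_{1} + v_{2} = v_{4}  ⟹  sig = [2:1]
  P = {1,6}:  v_{1} + v_{6} = v_{2}  ⟹  sig = [2:1]
  P = {2,5}:  v_{2} + v_{5} = v_{1}  ⟹  sig = [2:1]
  P = {2,6}:  v_{2} + v_{6} = v_{3}  ⟹  sig = [2:1]
  P = {2,7}:  v_{2} + v_{7} = v_{5}  ⟹  sig = [2:1]
  P = {3,5}:  v_{3} + v_{5} = v_{2}  ⟹  sig = [2:1]
  P = {5,7}:  v_{5} + v_{7} = v_{0}  ⟹  sig = [2:1]
  P = {4,7}:  v_{4} + v_{7} = v_{1} + v_{5}  ⟹  sig = [2:1,1]
  P = {0,4}:  v_{0} + v_{4} = v_{1} + 2·v_{5}  ⟹  sig = [2:1,2]
  P = {0,2}:  v_{0} + v_{2} = 2·v_{5}  ⟹  sig = [2:2]
  P = {1,3}:  v_{1} + v_{3} = 2·v_{2}  ⟹  sig = [2:2]
  P = {1,7}:  v_{1} + v_{7} = 2·v_{5}  ⟹  sig = [2:2]
  P = {4,5}:  v_{4} + v_{5} = 2·v_{1}  ⟹  sig = [2:2]
  P = {4,6}:  v_{4} + v_{6} = 2·v_{2}  ⟹  sig = [2:2]
  P = {0,1}:  v_{0} + v_{1} = 3·v_{5}  ⟹  sig = [2:3]
  P = {3,4}:  v_{3} + v_{4} = 3·v_{2}  ⟹  sig = [2:3]

Signatures (|P|; sorted positive RHS coefficients), sorted:
    [2:]
    [2:]
    [2:1]
    [2:1]
    [2:1]
    [2:1]
    [2:1]
    [2:1]
    [2:1]
    [2:1]
    [2:1]
    [2:1,1]
    [2:1,2]
    [2:2]
    [2:2]
    [2:2]
    [2:2]
    [2:2]
    [2:3]
    [2:3]


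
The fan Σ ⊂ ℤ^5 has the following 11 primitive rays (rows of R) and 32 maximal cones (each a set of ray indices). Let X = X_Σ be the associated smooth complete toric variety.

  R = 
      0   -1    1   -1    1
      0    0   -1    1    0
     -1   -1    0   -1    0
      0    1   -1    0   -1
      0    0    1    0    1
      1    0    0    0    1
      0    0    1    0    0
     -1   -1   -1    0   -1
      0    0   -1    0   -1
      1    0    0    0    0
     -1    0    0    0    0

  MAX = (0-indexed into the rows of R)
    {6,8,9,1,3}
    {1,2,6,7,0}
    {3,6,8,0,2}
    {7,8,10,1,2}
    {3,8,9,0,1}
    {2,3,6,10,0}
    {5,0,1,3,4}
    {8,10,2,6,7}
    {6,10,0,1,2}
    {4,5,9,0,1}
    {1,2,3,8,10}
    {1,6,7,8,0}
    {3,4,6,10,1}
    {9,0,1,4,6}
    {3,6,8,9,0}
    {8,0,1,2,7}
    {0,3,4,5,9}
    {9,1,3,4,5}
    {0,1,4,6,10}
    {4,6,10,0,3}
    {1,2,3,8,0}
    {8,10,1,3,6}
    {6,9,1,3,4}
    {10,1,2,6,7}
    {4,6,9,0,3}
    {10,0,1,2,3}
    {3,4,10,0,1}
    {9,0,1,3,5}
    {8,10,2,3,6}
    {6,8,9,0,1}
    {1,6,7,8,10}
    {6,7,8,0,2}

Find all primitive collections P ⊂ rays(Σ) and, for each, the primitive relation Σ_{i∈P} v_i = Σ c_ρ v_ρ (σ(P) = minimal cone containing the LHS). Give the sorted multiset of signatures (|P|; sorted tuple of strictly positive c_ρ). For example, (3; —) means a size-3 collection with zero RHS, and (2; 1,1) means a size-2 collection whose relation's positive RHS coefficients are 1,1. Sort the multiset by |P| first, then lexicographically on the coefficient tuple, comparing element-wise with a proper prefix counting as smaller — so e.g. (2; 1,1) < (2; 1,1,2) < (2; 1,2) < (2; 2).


The 18 primitive collections of Σ (r=11, n=5):

  • {4,8}:  v_{4} + v_{8} = 0  ⇒ sig = (2; —)
  • {9,10}:  v_{9} + v_{10} = 0  ⇒ sig = (2; —)
  • {2,4}:  v_{2} + v_{4} = v_{0} + v_{10}  ⇒ sig = (2; 1,1)
  • {2,9}:  v_{2} + v_{9} = v_{0} + v_{8}  ⇒ sig = (2; 1,1)
  • {5,6}:  v_{5} + v_{6} = v_{4} + v_{9}  ⇒ sig = (2; 1,1)
  • {4,7}:  v_{4} + v_{7} = v_{1} + v_{2} + v_{6}  ⇒ sig = (2; 1,1,1)
  • {5,7}:  v_{5} + v_{7} = v_{0} + v_{1} + v_{8}  ⇒ sig = (2; 1,1,1)
  • {5,8}:  v_{5} + v_{8} = v_{0} + v_{1} + v_{3} + v_{9}  ⇒ sig = (2; 1,1,1,1)
  • {5,10}:  v_{5} + v_{10} = v_{0} + v_{1} + v_{3} + v_{4}  ⇒ sig = (2; 1,1,1,1)
  • {7,9}:  v_{7} + v_{9} = v_{0} + v_{1} + v_{6} + 2·v_{8}  ⇒ sig = (2; 1,1,1,2)
  • {2,5}:  v_{2} + v_{5} = 2·v_{0} + v_{1} + v_{3}  ⇒ sig = (2; 1,1,2)
  • {3,7}:  v_{3} + v_{7} = 2·v_{8} + v_{10}  ⇒ sig = (2; 1,2)
  • {0,8,10}:  v_{0} + v_{8} + v_{10} = v_{2}  ⇒ sig = (3; 1)
  • {0,7,10}:  v_{0} + v_{7} + v_{10} = v_{1} + 2·v_{2} + v_{6}  ⇒ sig = (3; 1,1,2)
  • {0,1,3,6}:  v_{0} + v_{1} + v_{3} + v_{6} = 0  ⇒ sig = (4; —)
  • {1,2,6,8}:  v_{1} + v_{2} + v_{6} + v_{8} = v_{7}  ⇒ sig = (4; 1)
  • {1,2,3,6}:  v_{1} + v_{2} + v_{3} + v_{6} = v_{8} + v_{10}  ⇒ sig = (4; 1,1)
  • {0,1,3,4,9}:  v_{0} + v_{1} + v_{3} + v_{4} + v_{9} = v_{5}  ⇒ sig = (5; 1)

so the primitive-relation signature multiset is
    (2; —)
    (2; —)
    (2; 1,1)
    (2; 1,1)
    (2; 1,1)
    (2; 1,1,1)
    (2; 1,1,1)
    (2; 1,1,1,1)
    (2; 1,1,1,1)
    (2; 1,1,1,2)
    (2; 1,1,2)
    (2; 1,2)
    (3; 1)
    (3; 1,1,2)
    (4; —)
    (4; 1)
    (4; 1,1)
    (5; 1)


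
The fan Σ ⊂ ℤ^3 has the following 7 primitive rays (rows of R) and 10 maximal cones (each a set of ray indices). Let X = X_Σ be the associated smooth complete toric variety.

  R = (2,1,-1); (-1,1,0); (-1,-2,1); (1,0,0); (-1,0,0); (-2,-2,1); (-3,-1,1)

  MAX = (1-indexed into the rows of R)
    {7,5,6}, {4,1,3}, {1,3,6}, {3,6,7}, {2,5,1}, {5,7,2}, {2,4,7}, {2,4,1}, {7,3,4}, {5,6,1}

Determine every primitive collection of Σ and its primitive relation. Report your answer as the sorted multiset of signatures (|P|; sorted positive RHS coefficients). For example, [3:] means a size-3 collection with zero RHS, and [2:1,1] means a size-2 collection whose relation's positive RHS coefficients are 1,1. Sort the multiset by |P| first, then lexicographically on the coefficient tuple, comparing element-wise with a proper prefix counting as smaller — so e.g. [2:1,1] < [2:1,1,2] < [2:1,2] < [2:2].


Σ has 6 primitive collections:

  {4,5}:  v_{4} + v_{5} = 0 ; sig = [2:]
  {1,7}:  v_{1} + v_{7} = v_{5} ; sig = [2:1]
  {2,6}:  v_{2} + v_{6} = v_{7} ; sig = [2:1]
  {3,5}:  v_{3} + v_{5} = v_{6} ; sig = [2:1]
  {4,6}:  v_{4} + v_{6} = v_{3} ; sig = [2:1]
  {2,3}:  v_{2} + v_{3} = v_{4} + v_{7} ; sig = [2:1,1]

so the primitive-relation signature multiset is
[[2:], [2:1], [2:1], [2:1], [2:1], [2:1,1]]


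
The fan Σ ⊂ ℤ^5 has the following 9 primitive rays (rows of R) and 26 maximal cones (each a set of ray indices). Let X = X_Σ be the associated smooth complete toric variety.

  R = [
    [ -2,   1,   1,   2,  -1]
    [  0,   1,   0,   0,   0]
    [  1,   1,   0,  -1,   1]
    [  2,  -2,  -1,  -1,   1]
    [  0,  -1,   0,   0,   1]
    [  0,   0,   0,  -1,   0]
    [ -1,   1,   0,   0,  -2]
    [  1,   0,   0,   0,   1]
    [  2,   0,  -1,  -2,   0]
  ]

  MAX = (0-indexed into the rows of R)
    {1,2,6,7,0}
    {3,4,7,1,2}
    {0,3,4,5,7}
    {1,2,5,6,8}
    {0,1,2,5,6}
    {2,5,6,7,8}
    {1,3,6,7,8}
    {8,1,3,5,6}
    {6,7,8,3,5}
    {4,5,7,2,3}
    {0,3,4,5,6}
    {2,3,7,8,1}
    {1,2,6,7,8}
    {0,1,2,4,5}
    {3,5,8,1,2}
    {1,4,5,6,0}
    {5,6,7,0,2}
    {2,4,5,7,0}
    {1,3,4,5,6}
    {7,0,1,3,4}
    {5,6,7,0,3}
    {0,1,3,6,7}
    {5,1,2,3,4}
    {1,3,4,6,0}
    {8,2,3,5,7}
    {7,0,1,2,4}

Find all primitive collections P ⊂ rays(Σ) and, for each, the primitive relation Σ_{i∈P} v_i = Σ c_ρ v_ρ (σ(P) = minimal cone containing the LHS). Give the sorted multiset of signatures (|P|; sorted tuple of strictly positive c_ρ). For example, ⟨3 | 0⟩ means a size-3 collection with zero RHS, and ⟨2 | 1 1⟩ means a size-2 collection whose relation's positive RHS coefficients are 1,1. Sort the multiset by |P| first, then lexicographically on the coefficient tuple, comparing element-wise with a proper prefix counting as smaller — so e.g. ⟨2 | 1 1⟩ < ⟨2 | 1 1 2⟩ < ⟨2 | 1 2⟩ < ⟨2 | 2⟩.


|primitive collections| = 8. Relations:

  {0,8}:  v_{0} + v_{8} = v_{6} + v_{7} — sig = ⟨2 | 1 1⟩
  {4,8}:  v_{4} + v_{8} = v_{1} + v_{3} + v_{5} — sig = ⟨2 | 1 1 1⟩
  {4,6,7}:  v_{4} + v_{6} + v_{7} = 0 — sig = ⟨3 | 0⟩
  {0,2,3}:  v_{0} + v_{2} + v_{3} = v_{7} — sig = ⟨3 | 1⟩
  {1,5,7}:  v_{1} + v_{5} + v_{7} = v_{2} — sig = ⟨3 | 1⟩
  {2,3,6}:  v_{2} + v_{3} + v_{6} = v_{8} — sig = ⟨3 | 1⟩
  {2,4,6}:  v_{2} + v_{4} + v_{6} = v_{1} + v_{5} — sig = ⟨3 | 1 1⟩
  {0,1,3,5}:  v_{0} + v_{1} + v_{3} + v_{5} = 0 — sig = ⟨4 | 0⟩

Hence PRS(X_Σ) =
{ ⟨2 | 1 1⟩,  ⟨2 | 1 1 1⟩,  ⟨3 | 0⟩,  ⟨3 | 1⟩ ×3,  ⟨3 | 1 1⟩,  ⟨4 | 0⟩ }


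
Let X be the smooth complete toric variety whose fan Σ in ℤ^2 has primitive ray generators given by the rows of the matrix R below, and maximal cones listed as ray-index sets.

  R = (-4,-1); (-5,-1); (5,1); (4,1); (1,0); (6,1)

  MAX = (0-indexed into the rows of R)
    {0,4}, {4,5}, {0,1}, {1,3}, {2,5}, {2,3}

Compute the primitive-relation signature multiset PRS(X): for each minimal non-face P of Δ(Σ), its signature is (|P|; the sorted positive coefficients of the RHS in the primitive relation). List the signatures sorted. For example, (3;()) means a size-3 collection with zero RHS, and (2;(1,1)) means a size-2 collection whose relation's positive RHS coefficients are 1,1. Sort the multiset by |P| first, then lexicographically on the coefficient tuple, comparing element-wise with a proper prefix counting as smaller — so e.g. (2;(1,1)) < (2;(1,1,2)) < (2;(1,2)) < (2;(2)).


Σ has 9 primitive collections:

  {0,3}:  v_{0} + v_{3} = 0  ⇒ sig = (2;())
  {1,2}:  v_{1} + v_{2} = 0  ⇒ sig = (2;())
  {0,2}:  v_{0} + v_{2} = v_{4}  ⇒ sig = (2;(1))
  {1,4}:  v_{1} + v_{4} = v_{0}  ⇒ sig = (2;(1))
  {1,5}:  v_{1} + v_{5} = v_{4}  ⇒ sig = (2;(1))
  {2,4}:  v_{2} + v_{4} = v_{5}  ⇒ sig = (2;(1))
  {3,4}:  v_{3} + v_{4} = v_{2}  ⇒ sig = (2;(1))
  {0,5}:  v_{0} + v_{5} = 2·v_{4}  ⇒ sig = (2;(2))
  {3,5}:  v_{3} + v_{5} = 2·v_{2}  ⇒ sig = (2;(2))

Hence PRS(X_Σ) =
    |P|=2: 9 collections, coeffs (), (), (1), (1), (1), (1), (1), (2), (2)


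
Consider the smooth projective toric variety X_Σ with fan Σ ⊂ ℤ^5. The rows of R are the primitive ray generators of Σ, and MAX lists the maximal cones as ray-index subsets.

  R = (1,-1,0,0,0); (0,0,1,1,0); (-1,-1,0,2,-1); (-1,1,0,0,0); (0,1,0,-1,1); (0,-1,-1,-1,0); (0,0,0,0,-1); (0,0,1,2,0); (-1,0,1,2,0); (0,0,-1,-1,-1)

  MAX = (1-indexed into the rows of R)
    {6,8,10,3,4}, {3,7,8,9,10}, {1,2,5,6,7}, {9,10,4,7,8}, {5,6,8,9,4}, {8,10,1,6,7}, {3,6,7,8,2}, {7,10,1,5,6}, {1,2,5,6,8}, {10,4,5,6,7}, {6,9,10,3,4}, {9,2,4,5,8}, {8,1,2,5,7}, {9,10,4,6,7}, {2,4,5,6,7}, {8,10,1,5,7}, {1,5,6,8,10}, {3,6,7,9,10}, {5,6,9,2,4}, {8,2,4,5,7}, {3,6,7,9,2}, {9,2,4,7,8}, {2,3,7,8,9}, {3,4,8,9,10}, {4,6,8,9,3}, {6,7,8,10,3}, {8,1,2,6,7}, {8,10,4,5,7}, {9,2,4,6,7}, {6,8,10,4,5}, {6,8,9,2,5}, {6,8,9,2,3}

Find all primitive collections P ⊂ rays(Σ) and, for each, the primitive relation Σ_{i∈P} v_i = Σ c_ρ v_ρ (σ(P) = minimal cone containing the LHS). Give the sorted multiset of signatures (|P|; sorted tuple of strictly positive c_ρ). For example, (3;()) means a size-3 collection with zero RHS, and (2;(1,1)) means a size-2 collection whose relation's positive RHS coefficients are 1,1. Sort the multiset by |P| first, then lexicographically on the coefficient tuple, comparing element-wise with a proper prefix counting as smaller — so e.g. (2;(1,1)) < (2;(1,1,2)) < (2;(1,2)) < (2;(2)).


Σ has 14 primitive collections:

  • {1,4}:  v_{1} + v_{4} = 0  ⇒ sig = (2;())
  • {2,10}:  v_{2} + v_{10} = v_{7}  ⇒ sig = (2;(1))
  • {1,9}:  v_{1} + v_{9} = v_{2} + v_{6} + v_{8}  ⇒ sig = (2;(1,1,1))
  • {3,5}:  v_{3} + v_{5} = v_{4} + v_{6} + v_{8}  ⇒ sig = (2;(1,1,1))
  • {1,3}:  v_{1} + v_{3} = 2·v_{6} + v_{7} + 2·v_{8}  ⇒ sig = (2;(1,2,2))
  • {5,9,10}:  v_{5} + v_{9} + v_{10} = v_{4}  ⇒ sig = (3;(1))
  • {5,7,9}:  v_{5} + v_{7} + v_{9} = v_{2} + v_{4}  ⇒ sig = (3;(1,1))
  • {2,3,4}:  v_{2} + v_{3} + v_{4} = 2·v_{9} + v_{10}  ⇒ sig = (3;(1,2))
  • {3,4,7}:  v_{3} + v_{4} + v_{7} = 2·v_{9} + 2·v_{10}  ⇒ sig = (3;(2,2))
  • {5,6,7,8}:  v_{5} + v_{6} + v_{7} + v_{8} = 0  ⇒ sig = (4;())
  • {2,4,6,8}:  v_{2} + v_{4} + v_{6} + v_{8} = v_{9}  ⇒ sig = (4;(1))
  • {6,8,9,10}:  v_{6} + v_{8} + v_{9} + v_{10} = v_{3}  ⇒ sig = (4;(1))
  • {4,6,7,8}:  v_{4} + v_{6} + v_{7} + v_{8} = v_{9} + v_{10}  ⇒ sig = (4;(1,1))
  • {6,7,8,9}:  v_{6} + v_{7} + v_{8} + v_{9} = v_{2} + v_{3}  ⇒ sig = (4;(1,1))

Sorted signature multiset PRS(X):
{ (2;()),  (2;(1)),  (2;(1,1,1)) ×2,  (2;(1,2,2)),  (3;(1)),  (3;(1,1)),  (3;(1,2)),  (3;(2,2)),  (4;()),  (4;(1)) ×2,  (4;(1,1)) ×2 }


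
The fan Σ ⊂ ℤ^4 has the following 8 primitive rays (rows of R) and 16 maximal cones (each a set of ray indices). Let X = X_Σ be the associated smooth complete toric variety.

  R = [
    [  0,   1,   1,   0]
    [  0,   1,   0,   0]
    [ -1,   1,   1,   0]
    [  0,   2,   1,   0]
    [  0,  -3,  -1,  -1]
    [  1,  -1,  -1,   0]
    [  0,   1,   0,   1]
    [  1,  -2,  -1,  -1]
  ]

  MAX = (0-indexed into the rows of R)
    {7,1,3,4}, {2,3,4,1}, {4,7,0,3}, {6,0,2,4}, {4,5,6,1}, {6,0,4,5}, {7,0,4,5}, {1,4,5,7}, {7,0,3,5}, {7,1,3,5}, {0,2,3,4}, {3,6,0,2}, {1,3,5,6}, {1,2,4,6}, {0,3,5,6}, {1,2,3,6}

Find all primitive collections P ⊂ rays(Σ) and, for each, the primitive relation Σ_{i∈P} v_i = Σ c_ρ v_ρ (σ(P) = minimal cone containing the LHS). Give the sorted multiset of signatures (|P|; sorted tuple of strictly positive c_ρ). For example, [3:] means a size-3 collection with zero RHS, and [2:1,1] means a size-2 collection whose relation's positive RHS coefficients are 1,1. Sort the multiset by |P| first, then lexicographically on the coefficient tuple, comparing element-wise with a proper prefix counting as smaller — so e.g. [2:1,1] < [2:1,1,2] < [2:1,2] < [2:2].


Σ has 6 primitive collections:

  {2,5}:  v_{2} + v_{5} = 0  ⇒ sig = [2:]
  {0,1}:  v_{0} + v_{1} = v_{3}  ⇒ sig = [2:1]
  {6,7}:  v_{6} + v_{7} = v_{5}  ⇒ sig = [2:1]
  {2,7}:  v_{2} + v_{7} = v_{3} + v_{4}  ⇒ sig = [2:1,1]
  {3,4,6}:  v_{3} + v_{4} + v_{6} = 0  ⇒ sig = [3:]
  {3,4,5}:  v_{3} + v_{4} + v_{5} = v_{7}  ⇒ sig = [3:1]

Hence PRS(X_Σ) =
{ [2:],  [2:1] ×2,  [2:1,1],  [3:],  [3:1] }


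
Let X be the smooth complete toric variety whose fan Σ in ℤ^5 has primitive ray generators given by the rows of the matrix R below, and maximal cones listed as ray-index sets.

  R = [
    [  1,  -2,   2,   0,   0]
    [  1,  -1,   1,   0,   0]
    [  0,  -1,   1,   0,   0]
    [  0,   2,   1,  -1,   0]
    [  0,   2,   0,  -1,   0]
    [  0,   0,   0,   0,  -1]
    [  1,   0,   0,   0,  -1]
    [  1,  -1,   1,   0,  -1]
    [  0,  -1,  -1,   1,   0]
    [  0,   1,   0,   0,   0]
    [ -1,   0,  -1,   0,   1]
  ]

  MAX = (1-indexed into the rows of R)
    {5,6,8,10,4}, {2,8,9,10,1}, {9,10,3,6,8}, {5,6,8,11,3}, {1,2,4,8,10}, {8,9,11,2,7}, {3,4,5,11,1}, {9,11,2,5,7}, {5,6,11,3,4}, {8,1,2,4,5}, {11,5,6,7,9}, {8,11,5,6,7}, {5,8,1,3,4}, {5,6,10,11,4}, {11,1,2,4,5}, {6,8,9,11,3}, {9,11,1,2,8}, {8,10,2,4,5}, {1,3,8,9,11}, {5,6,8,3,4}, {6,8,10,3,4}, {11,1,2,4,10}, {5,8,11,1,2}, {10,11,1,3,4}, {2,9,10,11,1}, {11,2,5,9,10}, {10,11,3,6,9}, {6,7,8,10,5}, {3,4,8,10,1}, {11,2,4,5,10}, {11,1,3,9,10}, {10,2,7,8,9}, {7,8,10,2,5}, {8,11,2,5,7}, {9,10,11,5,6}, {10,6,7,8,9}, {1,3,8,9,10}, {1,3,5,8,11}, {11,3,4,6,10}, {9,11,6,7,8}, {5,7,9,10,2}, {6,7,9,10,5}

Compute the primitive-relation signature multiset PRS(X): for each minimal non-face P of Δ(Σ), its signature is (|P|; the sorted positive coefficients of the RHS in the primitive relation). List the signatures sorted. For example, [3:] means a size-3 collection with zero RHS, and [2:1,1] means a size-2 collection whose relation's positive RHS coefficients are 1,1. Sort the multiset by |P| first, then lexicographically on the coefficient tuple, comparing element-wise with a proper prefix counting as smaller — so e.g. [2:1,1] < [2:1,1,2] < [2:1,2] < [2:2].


Δ(Σ) — 11 vertices, 15 min non-faces:

  {2,3}:  v_{2} + v_{3} = v_{1}  →  sig = [2:1]
  {2,6}:  v_{2} + v_{6} = v_{8}  →  sig = [2:1]
  {3,7}:  v_{3} + v_{7} = v_{8}  →  sig = [2:1]
  {4,9}:  v_{4} + v_{9} = v_{10}  →  sig = [2:1]
  {1,6}:  v_{1} + v_{6} = v_{3} + v_{8}  →  sig = [2:1,1]
  {1,7}:  v_{1} + v_{7} = v_{2} + v_{8}  →  sig = [2:1,1]
  {4,7}:  v_{4} + v_{7} = v_{5} + v_{8} + v_{10}  →  sig = [2:1,1,1]
  {3,5,9}:  v_{3} + v_{5} + v_{9} = 0  →  sig = [3:]
  {8,10,11}:  v_{8} + v_{10} + v_{11} = 0  →  sig = [3:]
  {1,5,9}:  v_{1} + v_{5} + v_{9} = v_{2}  →  sig = [3:1]
  {3,5,10}:  v_{3} + v_{5} + v_{10} = v_{4}  →  sig = [3:1]
  {5,8,9}:  v_{5} + v_{8} + v_{9} = v_{7}  →  sig = [3:1]
  {1,5,10}:  v_{1} + v_{5} + v_{10} = v_{2} + v_{4}  →  sig = [3:1,1]
  {4,8,11}:  v_{4} + v_{8} + v_{11} = v_{3} + v_{5}  →  sig = [3:1,1]
  {7,10,11}:  v_{7} + v_{10} + v_{11} = v_{5} + v_{9}  →  sig = [3:1,1]

Hence PRS(X_Σ) =
    |P|=2: 7 collections, coeffs (1), (1), (1), (1), (1,1), (1,1), (1,1,1)
    |P|=3: 8 collections, coeffs (), (), (1), (1), (1), (1,1), (1,1), (1,1)


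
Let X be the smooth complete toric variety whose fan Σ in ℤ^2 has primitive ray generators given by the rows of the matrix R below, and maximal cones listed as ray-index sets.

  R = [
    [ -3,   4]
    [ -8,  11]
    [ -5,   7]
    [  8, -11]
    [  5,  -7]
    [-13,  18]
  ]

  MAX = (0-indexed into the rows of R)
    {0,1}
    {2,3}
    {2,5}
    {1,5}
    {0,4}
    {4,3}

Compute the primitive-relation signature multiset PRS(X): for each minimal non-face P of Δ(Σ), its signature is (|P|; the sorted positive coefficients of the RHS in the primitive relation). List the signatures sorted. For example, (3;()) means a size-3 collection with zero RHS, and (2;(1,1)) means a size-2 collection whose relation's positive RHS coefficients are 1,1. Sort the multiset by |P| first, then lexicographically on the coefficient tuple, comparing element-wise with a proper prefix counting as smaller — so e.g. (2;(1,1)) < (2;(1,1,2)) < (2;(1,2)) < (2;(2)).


Σ has 9 primitive collections:

  P={1,3}:  v_{1} + v_{3} = 0  so sig = (2;())
  P={2,4}:  v_{2} + v_{4} = 0  so sig = (2;())
  P={0,2}:  v_{0} + v_{2} = v_{1}  so sig = (2;(1))
  P={0,3}:  v_{0} + v_{3} = v_{4}  so sig = (2;(1))
  P={1,2}:  v_{1} + v_{2} = v_{5}  so sig = (2;(1))
  P={1,4}:  v_{1} + v_{4} = v_{0}  so sig = (2;(1))
  P={3,5}:  v_{3} + v_{5} = v_{2}  so sig = (2;(1))
  P={4,5}:  v_{4} + v_{5} = v_{1}  so sig = (2;(1))
  P={0,5}:  v_{0} + v_{5} = 2·v_{1}  so sig = (2;(2))

Signatures (|P|; sorted positive RHS coefficients), sorted:
[(2;()), (2;()), (2;(1)), (2;(1)), (2;(1)), (2;(1)), (2;(1)), (2;(1)), (2;(2))]


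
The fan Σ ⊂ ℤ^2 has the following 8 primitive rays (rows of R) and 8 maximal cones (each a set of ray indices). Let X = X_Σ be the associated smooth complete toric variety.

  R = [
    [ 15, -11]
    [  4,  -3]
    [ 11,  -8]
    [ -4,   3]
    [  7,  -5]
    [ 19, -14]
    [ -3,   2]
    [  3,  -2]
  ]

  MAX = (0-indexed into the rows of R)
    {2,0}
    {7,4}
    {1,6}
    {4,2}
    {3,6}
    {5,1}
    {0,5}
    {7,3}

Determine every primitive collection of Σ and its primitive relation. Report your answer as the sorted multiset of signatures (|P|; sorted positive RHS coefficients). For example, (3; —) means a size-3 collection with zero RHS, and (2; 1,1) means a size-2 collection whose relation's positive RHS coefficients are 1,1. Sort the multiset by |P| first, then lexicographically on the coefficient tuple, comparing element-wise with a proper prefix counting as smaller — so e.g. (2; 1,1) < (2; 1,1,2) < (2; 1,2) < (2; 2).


Minimal non-faces — 20 found among 8 rays, 8 max cones:

  • {1,3}:  v_{1} + v_{3} = 0  ⇒ sig = (2; —)
  • {6,7}:  v_{6} + v_{7} = 0  ⇒ sig = (2; —)
  • {0,1}:  v_{0} + v_{1} = v_{5}  ⇒ sig = (2; 1)
  • {0,3}:  v_{0} + v_{3} = v_{2}  ⇒ sig = (2; 1)
  • {1,2}:  v_{1} + v_{2} = v_{0}  ⇒ sig = (2; 1)
  • {1,4}:  v_{1} + v_{4} = v_{2}  ⇒ sig = (2; 1)
  • {1,7}:  v_{1} + v_{7} = v_{4}  ⇒ sig = (2; 1)
  • {2,3}:  v_{2} + v_{3} = v_{4}  ⇒ sig = (2; 1)
  • {3,4}:  v_{3} + v_{4} = v_{7}  ⇒ sig = (2; 1)
  • {3,5}:  v_{3} + v_{5} = v_{0}  ⇒ sig = (2; 1)
  • {4,6}:  v_{4} + v_{6} = v_{1}  ⇒ sig = (2; 1)
  • {0,7}:  v_{0} + v_{7} = v_{2} + v_{4}  ⇒ sig = (2; 1,1)
  • {4,5}:  v_{4} + v_{5} = v_{0} + v_{2}  ⇒ sig = (2; 1,1)
  • {0,4}:  v_{0} + v_{4} = 2·v_{2}  ⇒ sig = (2; 2)
  • {2,5}:  v_{2} + v_{5} = 2·v_{0}  ⇒ sig = (2; 2)
  • {2,6}:  v_{2} + v_{6} = 2·v_{1}  ⇒ sig = (2; 2)
  • {2,7}:  v_{2} + v_{7} = 2·v_{4}  ⇒ sig = (2; 2)
  • {5,7}:  v_{5} + v_{7} = 2·v_{2}  ⇒ sig = (2; 2)
  • {0,6}:  v_{0} + v_{6} = 3·v_{1}  ⇒ sig = (2; 3)
  • {5,6}:  v_{5} + v_{6} = 4·v_{1}  ⇒ sig = (2; 4)

Sorted signature multiset PRS(X):
{ (2; —) ×2,  (2; 1) ×9,  (2; 1,1) ×2,  (2; 2) ×5,  (2; 3),  (2; 4) }


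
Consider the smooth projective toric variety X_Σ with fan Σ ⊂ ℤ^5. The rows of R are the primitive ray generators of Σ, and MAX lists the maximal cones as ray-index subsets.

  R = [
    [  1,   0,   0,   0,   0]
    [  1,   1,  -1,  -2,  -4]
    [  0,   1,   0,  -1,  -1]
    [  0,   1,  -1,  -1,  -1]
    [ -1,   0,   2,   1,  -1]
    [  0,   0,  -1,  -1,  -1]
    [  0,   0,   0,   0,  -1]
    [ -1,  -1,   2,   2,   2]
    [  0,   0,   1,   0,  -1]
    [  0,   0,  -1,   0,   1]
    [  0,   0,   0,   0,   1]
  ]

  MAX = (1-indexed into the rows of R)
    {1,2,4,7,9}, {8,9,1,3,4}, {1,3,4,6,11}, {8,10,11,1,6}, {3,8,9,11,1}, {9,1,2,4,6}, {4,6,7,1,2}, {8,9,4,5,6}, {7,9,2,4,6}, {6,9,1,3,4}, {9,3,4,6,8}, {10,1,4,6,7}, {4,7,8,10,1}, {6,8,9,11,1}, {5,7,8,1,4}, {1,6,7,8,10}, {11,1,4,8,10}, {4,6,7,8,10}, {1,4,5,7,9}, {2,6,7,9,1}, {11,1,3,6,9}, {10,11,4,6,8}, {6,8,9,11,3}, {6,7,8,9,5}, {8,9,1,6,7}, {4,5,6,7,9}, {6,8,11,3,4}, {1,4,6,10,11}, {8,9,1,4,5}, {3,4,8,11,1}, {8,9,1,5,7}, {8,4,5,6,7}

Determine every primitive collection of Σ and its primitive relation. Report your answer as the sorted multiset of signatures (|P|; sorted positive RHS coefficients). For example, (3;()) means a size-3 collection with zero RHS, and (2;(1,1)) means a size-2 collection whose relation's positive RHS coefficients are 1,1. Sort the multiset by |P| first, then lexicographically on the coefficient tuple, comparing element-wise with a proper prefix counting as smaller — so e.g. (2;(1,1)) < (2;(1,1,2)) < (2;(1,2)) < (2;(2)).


Primitive collections (18):

  P = {7,11}:  v_{7} + v_{11} = 0  ⟹  sig = (2;())
  P = {9,10}:  v_{9} + v_{10} = 0  ⟹  sig = (2;())
  P = {2,8}:  v_{2} + v_{8} = v_{7} + v_{9}  ⟹  sig = (2;(1,1))
  P = {3,7}:  v_{3} + v_{7} = v_{4} + v_{9}  ⟹  sig = (2;(1,1))
  P = {3,10}:  v_{3} + v_{10} = v_{4} + v_{11}  ⟹  sig = (2;(1,1))
  P = {5,10}:  v_{5} + v_{10} = v_{4} + v_{7} + v_{8}  ⟹  sig = (2;(1,1,1))
  P = {5,11}:  v_{5} + v_{11} = v_{4} + v_{8} + v_{9}  ⟹  sig = (2;(1,1,1))
  P = {2,10}:  v_{2} + v_{10} = v_{1} + v_{4} + v_{6} + v_{7}  ⟹  sig = (2;(1,1,1,1))
  P = {2,11}:  v_{2} + v_{11} = v_{1} + v_{4} + v_{6} + v_{9}  ⟹  sig = (2;(1,1,1,1))
  P = {2,3}:  v_{2} + v_{3} = v_{1} + 2·v_{4} + v_{6} + 2·v_{9}  ⟹  sig = (2;(1,1,2,2))
  P = {2,5}:  v_{2} + v_{5} = v_{4} + 2·v_{7} + 2·v_{9}  ⟹  sig = (2;(1,2,2))
  P = {3,5}:  v_{3} + v_{5} = 2·v_{4} + v_{8} + 2·v_{9}  ⟹  sig = (2;(1,2,2))
  P = {4,9,11}:  v_{4} + v_{9} + v_{11} = v_{3}  ⟹  sig = (3;(1))
  P = {1,5,6}:  v_{1} + v_{5} + v_{6} = v_{7} + v_{9}  ⟹  sig = (3;(1,1))
  P = {1,4,6,8}:  v_{1} + v_{4} + v_{6} + v_{8} = 0  ⟹  sig = (4;())
  P = {4,7,8,9}:  v_{4} + v_{7} + v_{8} + v_{9} = v_{5}  ⟹  sig = (4;(1))
  P = {1,3,6,8}:  v_{1} + v_{3} + v_{6} + v_{8} = v_{9} + v_{11}  ⟹  sig = (4;(1,1))
  P = {1,4,6,7,9}:  v_{1} + v_{4} + v_{6} + v_{7} + v_{9} = v_{2}  ⟹  sig = (5;(1))

so the primitive-relation signature multiset is
    |P|=2: 12 collections, coeffs (), (), (1,1), (1,1), (1,1), (1,1,1), (1,1,1), (1,1,1,1), (1,1,1,1), (1,1,2,2), (1,2,2), (1,2,2)
    |P|=3: 2 collections, coeffs (1), (1,1)
    |P|=4: 3 collections, coeffs (), (1), (1,1)
    |P|=5: 1 collection, coeffs (1)


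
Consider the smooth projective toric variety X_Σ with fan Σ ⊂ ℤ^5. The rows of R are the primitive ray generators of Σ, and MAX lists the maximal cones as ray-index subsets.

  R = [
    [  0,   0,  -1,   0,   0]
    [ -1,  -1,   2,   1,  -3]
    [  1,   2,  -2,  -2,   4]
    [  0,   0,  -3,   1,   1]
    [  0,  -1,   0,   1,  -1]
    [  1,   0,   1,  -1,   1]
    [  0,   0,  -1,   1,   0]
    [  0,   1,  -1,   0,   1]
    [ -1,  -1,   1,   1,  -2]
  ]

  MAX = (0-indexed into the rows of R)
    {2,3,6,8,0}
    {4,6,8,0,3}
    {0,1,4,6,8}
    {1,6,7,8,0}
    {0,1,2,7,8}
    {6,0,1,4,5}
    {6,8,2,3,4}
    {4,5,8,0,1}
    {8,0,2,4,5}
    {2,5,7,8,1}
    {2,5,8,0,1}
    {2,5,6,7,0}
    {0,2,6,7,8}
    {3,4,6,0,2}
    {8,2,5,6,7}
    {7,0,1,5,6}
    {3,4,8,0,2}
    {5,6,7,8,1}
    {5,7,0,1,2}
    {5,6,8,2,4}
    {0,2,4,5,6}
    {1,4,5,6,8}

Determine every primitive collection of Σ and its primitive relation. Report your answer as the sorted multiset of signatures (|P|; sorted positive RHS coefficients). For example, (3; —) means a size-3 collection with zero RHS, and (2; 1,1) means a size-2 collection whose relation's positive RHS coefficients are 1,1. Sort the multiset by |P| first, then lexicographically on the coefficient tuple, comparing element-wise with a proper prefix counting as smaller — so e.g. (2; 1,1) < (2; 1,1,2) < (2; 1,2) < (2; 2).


The 9 primitive collections of Σ (r=9, n=5):

  {4,7}:  v_{4} + v_{7} = v_{6}  →  sig = (2; 1)
  {1,3}:  v_{1} + v_{3} = v_{0} + v_{6} + v_{8}  →  sig = (2; 1,1,1)
  {3,7}:  v_{3} + v_{7} = v_{0} + v_{2} + 2·v_{6} + v_{8}  →  sig = (2; 1,1,1,2)
  {3,5}:  v_{3} + v_{5} = v_{2} + 2·v_{4}  →  sig = (2; 1,2)
  {1,2,4}:  v_{1} + v_{2} + v_{4} = 0  →  sig = (3; —)
  {1,2,6}:  v_{1} + v_{2} + v_{6} = v_{7}  →  sig = (3; 1)
  {0,5,7,8}:  v_{0} + v_{5} + v_{7} + v_{8} = 0  →  sig = (4; —)
  {0,5,6,8}:  v_{0} + v_{5} + v_{6} + v_{8} = v_{4}  →  sig = (4; 1)
  {0,2,4,6,8}:  v_{0} + v_{2} + v_{4} + v_{6} + v_{8} = v_{3}  →  sig = (5; 1)

Signatures (|P|; sorted positive RHS coefficients), sorted:
{ (2; 1),  (2; 1,1,1),  (2; 1,1,1,2),  (2; 1,2),  (3; —),  (3; 1),  (4; —),  (4; 1),  (5; 1) }
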